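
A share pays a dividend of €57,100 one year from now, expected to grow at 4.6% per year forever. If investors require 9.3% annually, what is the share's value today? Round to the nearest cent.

€1,214,893.62

PV = D₁/(r − g) = 57100/(0.093 − 0.046) = 1,214,893.6170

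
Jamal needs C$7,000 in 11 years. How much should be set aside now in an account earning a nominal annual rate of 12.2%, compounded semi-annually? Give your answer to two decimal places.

C$1,902.65

With 2 periods per year: i = 0.061, n = 22.
PV = 7,000 / (1 + 0.061)^22 = 7,000 / 3.679073 = 1,902.6530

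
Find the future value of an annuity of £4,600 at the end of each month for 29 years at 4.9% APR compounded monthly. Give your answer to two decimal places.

£3,525,246.50

Periodic rate i = 0.049/12 = 0.00408333; n = 29 × 12 = 348 periods.
FV = PMT · [(1+i)^n − 1] / i = 4600 · 766.357934 = 3,525,246.4963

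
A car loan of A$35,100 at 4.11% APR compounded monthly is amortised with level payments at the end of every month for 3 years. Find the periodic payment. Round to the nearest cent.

i = 0.0411/12 = 0.003425 per month; n = 3·12 = 36.
PMT = 35100 / ( [1 − (1+0.003425)^(−36)] / 0.003425 ) = 35100 / 33.814693 = 1,038.0103

A$1,038.01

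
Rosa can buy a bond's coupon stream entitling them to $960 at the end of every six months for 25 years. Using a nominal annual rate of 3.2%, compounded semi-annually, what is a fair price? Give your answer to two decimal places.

With 2 periods per year: i = 0.016, n = 50.
PV = 960 × [1 − (1+0.016)^(−50)] / 0.016 = 960 × 34.238538 = 32,868.9968

$32,869.00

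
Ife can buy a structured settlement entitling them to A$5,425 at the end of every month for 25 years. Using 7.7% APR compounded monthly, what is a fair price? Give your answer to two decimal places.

A$721,362.43

With 12 periods per year: i = 0.00641667, n = 300.
PV = PMT · [1 − (1+i)^(−n)] / i = 5425 · 132.970033 = 721,362.4302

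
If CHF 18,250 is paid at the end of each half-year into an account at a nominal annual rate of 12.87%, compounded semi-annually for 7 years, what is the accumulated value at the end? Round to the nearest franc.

CHF 395,437

With 2 periods per year: i = 0.06435, n = 14.
FV = 18250 × [(1+0.06435)^14 − 1] / 0.06435 = 18250 × 21.667781 = 395,437.0032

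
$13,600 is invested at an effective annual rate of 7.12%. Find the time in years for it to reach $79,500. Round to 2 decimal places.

25.67 years

n = ln(79500/13600) / ln(1+0.0712) = ln(5.84559) / 0.068780 = 25.6717 years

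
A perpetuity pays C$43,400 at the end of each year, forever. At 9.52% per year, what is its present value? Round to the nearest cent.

PV = PMT / i = 43400 / 0.0952 = 455,882.3529

C$455,882.35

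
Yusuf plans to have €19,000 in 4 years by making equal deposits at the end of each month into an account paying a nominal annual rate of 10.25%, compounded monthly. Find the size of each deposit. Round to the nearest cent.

€321.88

With 12 periods per year: i = 0.00854167, n = 48.
PMT = 19000 / ( [(1+0.00854167)^48 − 1] / 0.00854167 ) = 19000 / 59.027882 = 321.8818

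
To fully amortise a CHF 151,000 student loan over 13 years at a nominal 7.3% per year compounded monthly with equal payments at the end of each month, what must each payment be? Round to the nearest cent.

CHF 1,501.55

With 12 periods per year: i = 0.00608333, n = 156.
Annuity-PV factor = 100.562875; PMT = 151000 / 100.562875 = 1,501.5482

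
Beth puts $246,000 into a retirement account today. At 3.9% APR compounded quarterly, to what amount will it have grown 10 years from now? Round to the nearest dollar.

$362,652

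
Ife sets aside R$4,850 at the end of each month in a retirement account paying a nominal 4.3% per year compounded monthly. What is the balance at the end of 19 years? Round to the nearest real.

R$1,705,930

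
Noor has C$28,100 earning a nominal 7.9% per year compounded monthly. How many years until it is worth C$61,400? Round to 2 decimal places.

Periodic rate i = 0.079/12 = 0.00658333.
(1+i)^n = 61400/28100 = 2.18505, so n = ln 2.18505 / ln 1.00658 = 119.1206 months
= 119.1206/12 years

9.93 years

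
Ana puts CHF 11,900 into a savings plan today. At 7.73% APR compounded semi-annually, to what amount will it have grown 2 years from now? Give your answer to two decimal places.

CHF 13,849.17

With 2 periods per year: i = 0.03865, n = 4.
11,900 × (1+0.03865)^4 = 11,900 × 1.163796 = 13,849.1737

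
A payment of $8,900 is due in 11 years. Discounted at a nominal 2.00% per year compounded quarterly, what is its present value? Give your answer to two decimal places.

With 4 periods per year: i = 0.005, n = 44.
Discount factor = (1+0.005)^(−44) = 0.802959; PV = 8,900 × 0.802959 = 7,146.3337

$7,146.33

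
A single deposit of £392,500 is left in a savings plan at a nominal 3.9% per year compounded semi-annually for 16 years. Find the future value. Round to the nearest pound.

£728,167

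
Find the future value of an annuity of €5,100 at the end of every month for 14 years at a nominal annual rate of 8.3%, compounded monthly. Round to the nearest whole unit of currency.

€1,610,046

i = 0.083/12 = 0.00691667 per month; n = 14·12 = 168.
FV = 5100 × [(1+0.00691667)^168 − 1] / 0.00691667 = 5100 × 315.695322 = 1,610,046.1429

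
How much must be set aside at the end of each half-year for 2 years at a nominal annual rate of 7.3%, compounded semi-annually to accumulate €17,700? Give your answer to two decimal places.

Periodic rate i = 0.073/2 = 0.0365; n = 2 × 2 = 4 periods.
PMT = 17700 / ( [(1+0.0365)^4 − 1] / 0.0365 ) = 17700 / 4.224378 = 4,189.9663

€4,189.97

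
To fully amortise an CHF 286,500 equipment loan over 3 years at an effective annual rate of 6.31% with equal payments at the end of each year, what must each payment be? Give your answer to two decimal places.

PMT = 286500 / ( [1 − (1+0.0631)^(−3)] / 0.0631 ) = 286500 / 2.657755 = 107,797.7661

CHF 107,797.77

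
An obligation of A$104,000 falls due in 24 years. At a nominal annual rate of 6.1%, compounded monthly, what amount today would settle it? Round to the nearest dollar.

A$24,146

i = 0.061/12 = 0.00508333 per month; n = 24·12 = 288.
PV = FV·(1+i)^(−n) = 104,000 × 0.232169 = 24,145.5316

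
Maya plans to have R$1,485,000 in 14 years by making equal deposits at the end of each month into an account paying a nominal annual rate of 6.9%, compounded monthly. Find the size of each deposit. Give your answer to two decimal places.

With 12 periods per year: i = 0.00575, n = 168.
PMT = 1.485e+06 / ( [(1+0.00575)^168 − 1] / 0.00575 ) = 1.485e+06 / 281.766030 = 5,270.3301

R$5,270.33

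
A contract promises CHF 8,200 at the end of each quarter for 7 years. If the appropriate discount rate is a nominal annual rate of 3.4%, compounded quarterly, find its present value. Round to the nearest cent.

CHF 203,556.93

i = 0.034/4 = 0.0085 per quarter; n = 7·4 = 28.
PV = PMT · [1 − (1+i)^(−n)] / i = 8200 · 24.824016 = 203,556.9276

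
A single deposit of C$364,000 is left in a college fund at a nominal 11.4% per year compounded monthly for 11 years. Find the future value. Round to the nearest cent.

Periodic rate i = 0.114/12 = 0.0095; n = 11 × 12 = 132 periods.
364,000 × (1+0.0095)^132 = 364,000 × 3.483651 = 1,268,049.0603

C$1,268,049.06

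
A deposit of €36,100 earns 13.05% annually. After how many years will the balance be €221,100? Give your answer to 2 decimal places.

14.78 years

n = ln(221100/36100) / ln(1+0.1305) = ln(6.12465) / 0.122660 = 14.7752 years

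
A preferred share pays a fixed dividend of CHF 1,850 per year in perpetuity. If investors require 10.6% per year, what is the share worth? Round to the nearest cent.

CHF 17,452.83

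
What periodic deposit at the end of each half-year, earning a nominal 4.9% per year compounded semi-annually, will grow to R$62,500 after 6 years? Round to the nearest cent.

R$4,543.26

With 2 periods per year: i = 0.0245, n = 12.
PMT = 62500 / ( [(1+0.0245)^12 − 1] / 0.0245 ) = 62500 / 13.756628 = 4,543.2645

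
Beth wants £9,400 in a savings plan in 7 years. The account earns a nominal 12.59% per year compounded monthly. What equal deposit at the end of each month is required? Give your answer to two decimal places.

£70.29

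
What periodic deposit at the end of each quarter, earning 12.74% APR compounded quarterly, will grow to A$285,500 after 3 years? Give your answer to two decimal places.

With 4 periods per year: i = 0.03185, n = 12.
FV-annuity factor = 14.342112; PMT = 285500 / 14.342112 = 19,906.4124

A$19,906.41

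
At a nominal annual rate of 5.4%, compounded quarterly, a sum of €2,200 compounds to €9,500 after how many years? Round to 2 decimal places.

27.27 years

Periodic rate i = 0.054/4 = 0.0135.
(1+i)^n = 9500/2200 = 4.31818, so n = ln 4.31818 / ln 1.0135 = 109.0879 quarters
= 109.0879/4 years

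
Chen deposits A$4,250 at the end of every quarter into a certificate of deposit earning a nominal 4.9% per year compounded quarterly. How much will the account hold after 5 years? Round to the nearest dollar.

With 4 periods per year: i = 0.01225, n = 20.
FV = PMT · [(1+i)^n − 1] / i = 4250 · 22.507838 = 95,658.3104

A$95,658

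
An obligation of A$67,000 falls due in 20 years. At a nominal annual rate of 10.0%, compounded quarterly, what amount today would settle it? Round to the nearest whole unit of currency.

A$9,293

i = 0.1/4 = 0.025 per quarter; n = 20·4 = 80.
Discount factor = (1+0.025)^(−80) = 0.138705; PV = 67,000 × 0.138705 = 9,293.2062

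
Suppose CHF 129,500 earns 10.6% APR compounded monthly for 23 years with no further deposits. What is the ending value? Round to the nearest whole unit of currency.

i = 0.106/12 = 0.00883333 per month; n = 23·12 = 276.
FV = 129,500 × (1 + 0.00883333)^276 = 1,467,001.8530

CHF 1,467,002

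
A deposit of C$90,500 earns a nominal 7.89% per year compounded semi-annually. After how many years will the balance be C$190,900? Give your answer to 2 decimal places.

Periodic rate i = 0.0789/2 = 0.03945.
(1+i)^n = 190900/90500 = 2.10939, so n = ln 2.10939 / ln 1.03945 = 19.2909 half-years
= 19.2909/2 years

9.65 years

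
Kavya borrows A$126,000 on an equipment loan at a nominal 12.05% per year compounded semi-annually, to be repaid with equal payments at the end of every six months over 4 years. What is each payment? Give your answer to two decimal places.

With 2 periods per year: i = 0.06025, n = 8.
Annuity-PV factor = 6.203654; PMT = 126000 / 6.203654 = 20,310.6096

A$20,310.61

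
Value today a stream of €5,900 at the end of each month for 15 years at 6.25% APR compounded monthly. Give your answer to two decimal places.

Periodic rate i = 0.0625/12 = 0.00520833; n = 15 × 12 = 180 periods.
PV = PMT · [1 − (1+i)^(−n)] / i = 5900 · 116.628567 = 688,108.5437

€688,108.54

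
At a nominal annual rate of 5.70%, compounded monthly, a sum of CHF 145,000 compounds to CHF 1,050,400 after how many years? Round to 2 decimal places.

Periodic rate i = 0.057/12 = 0.00475.
n = ln(1.0504e+06/145000) / ln(1+0.00475) = ln(7.24414) / 0.004739 = 417.8720 months
= 417.8720/12 years

34.82 years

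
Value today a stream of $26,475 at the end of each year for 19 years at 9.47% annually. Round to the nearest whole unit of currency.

PV = 26475 × [1 − (1+0.0947)^(−19)] / 0.0947 = 26475 × 8.667132 = 229,462.3215

$229,462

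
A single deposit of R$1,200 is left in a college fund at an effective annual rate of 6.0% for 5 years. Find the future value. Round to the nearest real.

R$1,606

1,200 × (1+0.06)^5 = 1,200 × 1.338226 = 1,605.8707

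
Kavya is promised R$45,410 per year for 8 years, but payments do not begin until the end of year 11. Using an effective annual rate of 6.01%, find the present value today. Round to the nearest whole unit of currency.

PV at t=10 (ordinary 8-year annuity): 45410 × a(8|0.0601) = 45410 × 6.207337 = 281,875.1677
Discount back 10 years: 281,875.1677 × (1+0.0601)^(−10) = 281,875.1677 × 0.557868 = 157,249.2101

R$157,249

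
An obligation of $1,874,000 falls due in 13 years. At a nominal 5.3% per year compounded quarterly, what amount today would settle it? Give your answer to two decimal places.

With 4 periods per year: i = 0.01325, n = 52.
PV = FV·(1+i)^(−n) = 1,874,000 × 0.504355 = 945,160.8867

$945,160.89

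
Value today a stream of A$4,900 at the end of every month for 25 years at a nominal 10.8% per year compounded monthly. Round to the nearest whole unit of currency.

A$507,410

Periodic rate i = 0.108/12 = 0.009; n = 25 × 12 = 300 periods.
PV = 4900 × [1 − (1+0.009)^(−300)] / 0.009 = 4900 × 103.553098 = 507,410.1820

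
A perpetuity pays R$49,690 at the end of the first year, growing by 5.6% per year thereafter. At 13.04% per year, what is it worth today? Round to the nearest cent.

PV = PMT / (i − g) = 49690 / (0.1304 − 0.056) = 49690 / 0.074400 = 667,876.3441

R$667,876.34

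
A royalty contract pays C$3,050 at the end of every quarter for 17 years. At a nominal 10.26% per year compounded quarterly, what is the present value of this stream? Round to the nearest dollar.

Periodic rate i = 0.1026/4 = 0.02565; n = 17 × 4 = 68 periods.
PV = 3050 × [1 − (1+0.02565)^(−68)] / 0.02565 = 3050 × 32.020601 = 97,662.8343

C$97,663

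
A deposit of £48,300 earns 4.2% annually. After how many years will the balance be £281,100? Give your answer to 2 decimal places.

42.81 years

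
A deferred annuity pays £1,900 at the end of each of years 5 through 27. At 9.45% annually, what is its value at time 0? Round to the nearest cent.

£12,254.78

Value one period before first payment (t=4): 1900 × [1 − (1+0.0945)^(−23)] / 0.0945 = 1900 × 9.255821 = 17,586.0601
Discount back 4 years: 17,586.0601 × (1+0.0945)^(−4) = 17,586.0601 × 0.696846 = 12,254.7792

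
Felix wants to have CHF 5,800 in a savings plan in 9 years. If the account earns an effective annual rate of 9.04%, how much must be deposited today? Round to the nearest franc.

CHF 2,662

PV = 5,800 / (1 + 0.0904)^9 = 5,800 / 2.179077 = 2,661.6773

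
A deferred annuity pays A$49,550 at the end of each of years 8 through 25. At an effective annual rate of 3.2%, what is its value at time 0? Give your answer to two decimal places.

A$537,507.77

Value one period before first payment (t=7): 49550 × [1 − (1+0.032)^(−18)] / 0.032 = 49550 × 13.523807 = 670,104.6431
Discount back 7 years: 670,104.6431 × (1+0.032)^(−7) = 670,104.6431 × 0.802125 = 537,507.7693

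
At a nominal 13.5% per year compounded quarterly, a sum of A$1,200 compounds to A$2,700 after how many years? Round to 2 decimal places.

6.11 years

Periodic rate i = 0.135/4 = 0.03375.
(1+i)^n = 2700/1200 = 2.25000, so n = ln 2.25000 / ln 1.03375 = 24.4308 quarters
= 24.4308/4 years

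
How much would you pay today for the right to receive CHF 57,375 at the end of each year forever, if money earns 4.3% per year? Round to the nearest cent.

PV = PMT / i = 57375 / 0.043 = 1,334,302.3256

CHF 1,334,302.33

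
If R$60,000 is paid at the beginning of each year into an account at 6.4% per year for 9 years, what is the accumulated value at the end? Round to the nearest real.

FV = 60000 × [(1+0.064)^9 − 1] / 0.064 × (1+i) = 60000 × 12.431032 = 745,861.9219
(annuity-due: payments at period start, so ×(1+i).)

R$745,862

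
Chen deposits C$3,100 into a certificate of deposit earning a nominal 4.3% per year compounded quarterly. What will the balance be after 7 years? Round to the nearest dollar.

With 4 periods per year: i = 0.01075, n = 28.
FV = PV·(1+i)^n = 3,100 × 1.349041 = 4,182.0257

C$4,182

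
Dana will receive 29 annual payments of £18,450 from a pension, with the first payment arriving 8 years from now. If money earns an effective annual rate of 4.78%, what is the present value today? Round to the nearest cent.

PV at t=7 (ordinary 29-year annuity): 18450 × a(29|0.0478) = 18450 × 15.519197 = 286,329.1927
Discount back 7 years: 286,329.1927 × (1+0.0478)^(−7) = 286,329.1927 × 0.721193 = 206,498.4851

£206,498.49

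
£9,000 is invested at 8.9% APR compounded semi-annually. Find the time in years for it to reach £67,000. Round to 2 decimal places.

Periodic rate i = 0.089/2 = 0.0445.
n = ln(67000/9000) / ln(1+0.0445) = ln(7.44444) / 0.043538 = 46.1081 half-years
= 46.1081/2 years

23.05 years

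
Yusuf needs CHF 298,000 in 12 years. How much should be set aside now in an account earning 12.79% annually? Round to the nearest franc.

CHF 70,302

PV = FV·(1+i)^(−n) = 298,000 × 0.235914 = 70,302.2305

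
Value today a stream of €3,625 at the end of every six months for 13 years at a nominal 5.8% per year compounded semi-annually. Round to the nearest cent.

With 2 periods per year: i = 0.029, n = 26.
PV = 3625 × [1 − (1+0.029)^(−26)] / 0.029 = 3625 × 18.084329 = 65,555.6929

€65,555.69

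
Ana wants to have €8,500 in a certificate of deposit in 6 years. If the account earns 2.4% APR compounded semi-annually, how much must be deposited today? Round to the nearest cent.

€7,366.36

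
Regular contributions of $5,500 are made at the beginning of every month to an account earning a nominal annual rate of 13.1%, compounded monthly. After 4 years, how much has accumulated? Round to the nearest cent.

$348,362.88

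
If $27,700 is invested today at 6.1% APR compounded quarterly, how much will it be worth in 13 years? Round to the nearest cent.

With 4 periods per year: i = 0.01525, n = 52.
27,700 × (1+0.01525)^52 = 27,700 × 2.196827 = 60,852.1145

$60,852.11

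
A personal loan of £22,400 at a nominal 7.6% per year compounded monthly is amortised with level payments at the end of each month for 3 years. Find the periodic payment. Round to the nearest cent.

£697.81

Periodic rate i = 0.076/12 = 0.00633333; n = 3 × 12 = 36 periods.
Annuity-PV factor = 32.100497; PMT = 22400 / 32.100497 = 697.8085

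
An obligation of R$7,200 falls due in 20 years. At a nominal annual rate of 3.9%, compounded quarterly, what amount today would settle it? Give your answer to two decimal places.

R$3,313.02

i = 0.039/4 = 0.00975 per quarter; n = 20·4 = 80.
PV = FV·(1+i)^(−n) = 7,200 × 0.460141 = 3,313.0161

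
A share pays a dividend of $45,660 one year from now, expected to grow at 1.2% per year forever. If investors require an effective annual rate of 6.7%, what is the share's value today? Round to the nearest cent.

PV = PMT / (i − g) = 45660 / (0.067 − 0.012) = 45660 / 0.055000 = 830,181.8182

$830,181.82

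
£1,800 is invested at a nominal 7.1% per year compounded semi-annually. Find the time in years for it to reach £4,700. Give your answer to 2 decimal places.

Periodic rate i = 0.071/2 = 0.0355.
(1+i)^n = 4700/1800 = 2.61111, so n = ln 2.61111 / ln 1.0355 = 27.5130 half-years
= 27.5130/2 years

13.76 years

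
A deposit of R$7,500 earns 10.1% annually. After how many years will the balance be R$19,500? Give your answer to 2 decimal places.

(1+i)^n = 19500/7500 = 2.60000, so n = ln 2.60000 / ln 1.101 = 9.9306 years

9.93 years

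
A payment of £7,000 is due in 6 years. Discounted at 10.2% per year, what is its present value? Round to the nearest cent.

PV = FV·(1+i)^(−n) = 7,000 × 0.558355 = 3,908.4852

£3,908.49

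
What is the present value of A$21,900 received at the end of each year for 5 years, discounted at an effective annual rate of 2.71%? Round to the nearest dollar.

A$101,131

PV = 21900 × [1 − (1+0.0271)^(−5)] / 0.0271 = 21900 × 4.617876 = 101,131.4885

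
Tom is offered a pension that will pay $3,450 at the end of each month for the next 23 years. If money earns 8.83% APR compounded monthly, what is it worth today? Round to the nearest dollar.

$406,875

With 12 periods per year: i = 0.00735833, n = 276.
Annuity factor a(276|0.00735833) = 117.934765; PV = 3450 × 117.934765 = 406,874.9408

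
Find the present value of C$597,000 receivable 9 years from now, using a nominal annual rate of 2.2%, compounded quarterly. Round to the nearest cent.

C$490,026.58

Periodic rate i = 0.022/4 = 0.0055; n = 9 × 4 = 36 periods.
PV = 597,000 / (1 + 0.0055)^36 = 597,000 / 1.218301 = 490,026.5754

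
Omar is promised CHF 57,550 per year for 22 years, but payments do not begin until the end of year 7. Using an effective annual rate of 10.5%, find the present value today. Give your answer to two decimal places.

CHF 267,605.96

Value one period before first payment (t=6): 57550 × [1 − (1+0.105)^(−22)] / 0.105 = 57550 × 8.464945 = 487,157.5586
PV₀ = 487,157.5586 / (1+0.105)^6 = 487,157.5586 / 1.820429 = 267,605.9573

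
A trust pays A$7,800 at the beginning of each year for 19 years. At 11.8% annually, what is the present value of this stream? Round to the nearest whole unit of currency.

A$65,025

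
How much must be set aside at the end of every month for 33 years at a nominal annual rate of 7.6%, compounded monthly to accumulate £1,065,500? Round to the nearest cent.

Periodic rate i = 0.076/12 = 0.00633333; n = 33 × 12 = 396 periods.
PMT = 1.0655e+06 / ( [(1+0.00633333)^396 − 1] / 0.00633333 ) = 1.0655e+06 / 1765.832713 = 603.3980

£603.40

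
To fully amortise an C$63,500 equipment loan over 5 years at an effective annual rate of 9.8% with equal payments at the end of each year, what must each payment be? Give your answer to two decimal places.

C$16,665.64

PMT = 63500 / ( [1 − (1+0.098)^(−5)] / 0.098 ) = 63500 / 3.810235 = 16,665.6393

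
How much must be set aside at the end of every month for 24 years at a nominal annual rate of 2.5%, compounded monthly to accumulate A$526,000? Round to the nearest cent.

A$1,334.78

i = 0.025/12 = 0.00208333 per month; n = 24·12 = 288.
PMT = 526000 / ( [(1+0.00208333)^288 − 1] / 0.00208333 ) = 526000 / 394.071317 = 1,334.7838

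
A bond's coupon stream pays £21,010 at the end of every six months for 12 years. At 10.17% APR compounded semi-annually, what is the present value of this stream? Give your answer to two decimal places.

Periodic rate i = 0.1017/2 = 0.05085; n = 12 × 2 = 24 periods.
PV = 21010 × [1 − (1+0.05085)^(−24)] / 0.05085 = 21010 × 13.685265 = 287,527.4207

£287,527.42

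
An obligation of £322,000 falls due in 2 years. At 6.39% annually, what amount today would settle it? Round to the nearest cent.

£284,481.65

PV = 322,000 / (1 + 0.0639)^2 = 322,000 / 1.131883 = 284,481.6472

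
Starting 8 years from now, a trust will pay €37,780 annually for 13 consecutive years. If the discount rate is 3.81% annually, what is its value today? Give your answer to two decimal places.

Value one period before first payment (t=7): 37780 × [1 − (1+0.0381)^(−13)] / 0.0381 = 37780 × 10.104414 = 381,744.7783
Discount back 7 years: 381,744.7783 × (1+0.0381)^(−7) = 381,744.7783 × 0.769707 = 293,831.7813

€293,831.78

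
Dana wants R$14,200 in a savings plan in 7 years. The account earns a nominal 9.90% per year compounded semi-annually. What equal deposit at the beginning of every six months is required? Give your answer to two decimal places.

R$692.77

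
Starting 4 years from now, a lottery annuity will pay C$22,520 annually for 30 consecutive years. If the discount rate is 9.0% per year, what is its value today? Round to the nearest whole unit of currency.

C$178,654

Value one period before first payment (t=3): 22520 × [1 − (1+0.09)^(−30)] / 0.09 = 22520 × 10.273654 = 231,362.6890
Discount back 3 years: 231,362.6890 × (1+0.09)^(−3) = 231,362.6890 × 0.772183 = 178,654.4464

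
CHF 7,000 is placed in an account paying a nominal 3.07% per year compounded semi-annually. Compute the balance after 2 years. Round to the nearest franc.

i = 0.0307/2 = 0.01535 per half-year; n = 2·2 = 4.
7,000 × (1+0.01535)^4 = 7,000 × 1.062828 = 7,439.7978

CHF 7,440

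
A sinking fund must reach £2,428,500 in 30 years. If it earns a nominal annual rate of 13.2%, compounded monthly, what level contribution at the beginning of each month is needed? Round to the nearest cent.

£524.94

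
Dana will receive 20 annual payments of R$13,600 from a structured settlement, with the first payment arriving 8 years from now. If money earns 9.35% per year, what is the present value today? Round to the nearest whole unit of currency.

PV at t=7 (ordinary 20-year annuity): 13600 × a(20|0.0935) = 13600 × 8.905354 = 121,112.8093
PV₀ = 121,112.8093 / (1+0.0935)^7 = 121,112.8093 / 1.869526 = 64,782.6287

R$64,783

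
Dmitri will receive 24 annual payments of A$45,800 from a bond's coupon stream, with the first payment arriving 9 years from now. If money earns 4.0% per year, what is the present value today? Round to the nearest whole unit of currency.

PV at t=8 (ordinary 24-year annuity): 45800 × a(24|0.04) = 45800 × 15.246963 = 698,310.9119
PV₀ = 698,310.9119 / (1+0.04)^8 = 698,310.9119 / 1.368569 = 510,248.9434

A$510,249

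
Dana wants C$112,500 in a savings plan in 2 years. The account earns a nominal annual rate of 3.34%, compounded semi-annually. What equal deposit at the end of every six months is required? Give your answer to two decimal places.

C$27,430.19

i = 0.0334/2 = 0.0167 per half-year; n = 2·2 = 4.
FV-annuity factor = 4.101320; PMT = 112500 / 4.101320 = 27,430.1918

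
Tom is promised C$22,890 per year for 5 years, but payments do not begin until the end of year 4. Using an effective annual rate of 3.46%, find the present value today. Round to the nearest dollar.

C$93,429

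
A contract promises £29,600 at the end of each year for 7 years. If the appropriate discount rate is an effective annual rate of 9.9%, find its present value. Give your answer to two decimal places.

£144,580.88

PV = PMT · [1 − (1+i)^(−n)] / i = 29600 · 4.884489 = 144,580.8780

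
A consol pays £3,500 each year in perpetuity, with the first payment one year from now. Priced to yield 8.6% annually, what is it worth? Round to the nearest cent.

£40,697.67

PV = PMT / i = 3500 / 0.086 = 40,697.6744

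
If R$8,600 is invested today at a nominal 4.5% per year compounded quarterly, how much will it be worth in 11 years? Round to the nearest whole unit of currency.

R$14,069

Periodic rate i = 0.045/4 = 0.01125; n = 11 × 4 = 44 periods.
FV = 8,600 × (1 + 0.01125)^44 = 14,069.3481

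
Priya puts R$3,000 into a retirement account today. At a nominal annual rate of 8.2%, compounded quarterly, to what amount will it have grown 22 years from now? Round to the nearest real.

With 4 periods per year: i = 0.0205, n = 88.
FV = 3,000 × (1 + 0.0205)^88 = 17,892.2951

R$17,892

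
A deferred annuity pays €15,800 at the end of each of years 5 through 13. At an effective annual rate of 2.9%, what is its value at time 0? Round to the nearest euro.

Value one period before first payment (t=4): 15800 × [1 − (1+0.029)^(−9)] / 0.029 = 15800 × 7.822545 = 123,596.2069
Discount back 4 years: 123,596.2069 × (1+0.029)^(−4) = 123,596.2069 × 0.891946 = 110,241.1268

€110,241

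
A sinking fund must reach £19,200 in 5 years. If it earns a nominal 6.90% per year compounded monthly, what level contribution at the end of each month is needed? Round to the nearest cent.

£268.88

i = 0.069/12 = 0.00575 per month; n = 5·12 = 60.
FV-annuity factor = 71.407902; PMT = 19200 / 71.407902 = 268.8778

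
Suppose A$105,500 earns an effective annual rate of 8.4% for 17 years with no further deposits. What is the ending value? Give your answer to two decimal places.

A$415,671.51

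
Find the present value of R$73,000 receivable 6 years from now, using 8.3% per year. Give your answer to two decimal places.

R$45,243.08

Discount factor = (1+0.083)^(−6) = 0.619768; PV = 73,000 × 0.619768 = 45,243.0756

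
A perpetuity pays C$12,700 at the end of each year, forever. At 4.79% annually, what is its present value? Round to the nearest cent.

C$265,135.70

PV = C/r = 12700/0.0479 = 265,135.6994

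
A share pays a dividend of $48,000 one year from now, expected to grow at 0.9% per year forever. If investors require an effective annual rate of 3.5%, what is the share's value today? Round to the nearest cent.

$1,846,153.85

PV = D₁/(r − g) = 48000/(0.035 − 0.009) = 1,846,153.8462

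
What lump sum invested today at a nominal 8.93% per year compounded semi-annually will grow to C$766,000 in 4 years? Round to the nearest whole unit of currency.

C$540,085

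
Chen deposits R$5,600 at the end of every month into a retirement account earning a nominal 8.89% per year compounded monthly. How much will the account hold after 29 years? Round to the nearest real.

R$9,106,778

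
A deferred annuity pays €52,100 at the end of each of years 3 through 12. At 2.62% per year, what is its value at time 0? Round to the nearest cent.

€430,323.68

Value one period before first payment (t=2): 52100 × [1 − (1+0.0262)^(−10)] / 0.0262 = 52100 × 8.698043 = 453,168.0287
PV₀ = 453,168.0287 / (1+0.0262)^2 = 453,168.0287 / 1.053086 = 430,323.6767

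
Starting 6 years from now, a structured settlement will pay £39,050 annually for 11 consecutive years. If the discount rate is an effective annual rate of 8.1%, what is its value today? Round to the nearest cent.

£187,941.90

PV at t=5 (ordinary 11-year annuity): 39050 × a(11|0.081) = 39050 × 7.104460 = 277,429.1442
Discount back 5 years: 277,429.1442 × (1+0.081)^(−5) = 277,429.1442 × 0.677441 = 187,941.8997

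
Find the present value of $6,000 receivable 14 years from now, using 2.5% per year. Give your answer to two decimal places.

$4,246.36

Discount factor = (1+0.025)^(−14) = 0.707727; PV = 6,000 × 0.707727 = 4,246.3632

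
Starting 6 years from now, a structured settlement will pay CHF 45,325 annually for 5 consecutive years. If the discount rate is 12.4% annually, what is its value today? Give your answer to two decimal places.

CHF 90,176.65

Value one period before first payment (t=5): 45325 × [1 − (1+0.124)^(−5)] / 0.124 = 45325 × 3.569340 = 161,780.3140
PV₀ = 161,780.3140 / (1+0.124)^5 = 161,780.3140 / 1.794038 = 90,176.6542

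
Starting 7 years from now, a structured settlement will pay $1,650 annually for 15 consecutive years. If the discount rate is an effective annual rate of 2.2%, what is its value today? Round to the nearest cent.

$18,330.76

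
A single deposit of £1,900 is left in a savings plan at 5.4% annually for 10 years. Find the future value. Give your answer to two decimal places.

FV = PV·(1+i)^n = 1,900 × 1.692022 = 3,214.8426

£3,214.84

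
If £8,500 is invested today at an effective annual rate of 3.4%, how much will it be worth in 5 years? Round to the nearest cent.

£10,046.66

8,500 × (1+0.034)^5 = 8,500 × 1.181960 = 10,046.6580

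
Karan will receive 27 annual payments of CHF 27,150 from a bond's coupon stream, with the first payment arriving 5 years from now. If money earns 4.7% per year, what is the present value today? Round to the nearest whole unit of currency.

PV at t=4 (ordinary 27-year annuity): 27150 × a(27|0.047) = 27150 × 15.119984 = 410,507.5770
PV₀ = 410,507.5770 / (1+0.047)^4 = 410,507.5770 / 1.201674 = 341,613.0485

CHF 341,613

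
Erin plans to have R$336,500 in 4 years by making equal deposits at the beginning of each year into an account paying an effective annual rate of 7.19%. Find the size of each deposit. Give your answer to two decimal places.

R$70,506.92

FV-annuity factor × (1+i) = 4.772581; PMT = 336500 / 4.772581 = 70,506.9183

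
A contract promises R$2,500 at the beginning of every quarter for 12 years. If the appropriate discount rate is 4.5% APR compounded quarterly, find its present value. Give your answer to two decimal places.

Periodic rate i = 0.045/4 = 0.01125; n = 12 × 4 = 48 periods.
PV = PMT · [1 − (1+i)^(−n)] / i × (1+i) = 2500 · 37.348129 = 93,370.3223
Payments are at the start of each period, so multiply by (1+i).

R$93,370.32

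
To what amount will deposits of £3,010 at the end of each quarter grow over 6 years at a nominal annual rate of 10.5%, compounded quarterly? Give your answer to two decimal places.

£98,890.07

Periodic rate i = 0.105/4 = 0.02625; n = 6 × 4 = 24 periods.
Accumulation factor s(24|0.02625) = 32.853843; FV = 3010 × 32.853843 = 98,890.0676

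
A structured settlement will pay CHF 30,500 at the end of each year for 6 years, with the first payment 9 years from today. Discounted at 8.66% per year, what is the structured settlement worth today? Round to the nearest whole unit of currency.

PV at t=8 (ordinary 6-year annuity): 30500 × a(6|0.0866) = 30500 × 4.531759 = 138,218.6465
PV₀ = 138,218.6465 / (1+0.0866)^8 = 138,218.6465 / 1.943379 = 71,122.8302

CHF 71,123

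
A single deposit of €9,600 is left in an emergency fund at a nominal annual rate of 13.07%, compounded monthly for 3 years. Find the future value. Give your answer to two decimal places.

€14,178.73

i = 0.1307/12 = 0.0108917 per month; n = 3·12 = 36.
FV = 9,600 × (1 + 0.0108917)^36 = 14,178.7330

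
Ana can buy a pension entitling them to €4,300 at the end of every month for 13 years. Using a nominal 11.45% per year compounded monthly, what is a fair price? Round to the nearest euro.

€348,217

i = 0.1145/12 = 0.00954167 per month; n = 13·12 = 156.
PV = PMT · [1 − (1+i)^(−n)] / i = 4300 · 80.980681 = 348,216.9271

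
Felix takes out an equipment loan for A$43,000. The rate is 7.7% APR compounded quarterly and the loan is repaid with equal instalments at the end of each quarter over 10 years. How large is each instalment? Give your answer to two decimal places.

A$1,551.30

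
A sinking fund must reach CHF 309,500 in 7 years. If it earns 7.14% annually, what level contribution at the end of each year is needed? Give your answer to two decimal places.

CHF 35,611.03

FV-annuity factor = 8.691127; PMT = 309500 / 8.691127 = 35,611.0306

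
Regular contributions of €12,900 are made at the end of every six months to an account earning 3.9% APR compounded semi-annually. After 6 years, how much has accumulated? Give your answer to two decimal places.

€172,530.31

i = 0.039/2 = 0.0195 per half-year; n = 6·2 = 12.
FV = 12900 × [(1+0.0195)^12 − 1] / 0.0195 = 12900 × 13.374443 = 172,530.3086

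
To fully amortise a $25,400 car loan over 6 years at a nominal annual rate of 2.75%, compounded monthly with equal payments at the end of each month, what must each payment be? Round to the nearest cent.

Periodic rate i = 0.0275/12 = 0.00229167; n = 6 × 12 = 72 periods.
Annuity-PV factor = 66.303805; PMT = 25400 / 66.303805 = 383.0851

$383.09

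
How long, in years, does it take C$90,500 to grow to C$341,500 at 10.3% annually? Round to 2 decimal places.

n = ln(341500/90500) / ln(1+0.103) = ln(3.77348) / 0.098034 = 13.5463 years

13.55 years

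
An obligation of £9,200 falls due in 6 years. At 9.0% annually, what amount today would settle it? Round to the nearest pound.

Discount factor = (1+0.09)^(−6) = 0.596267; PV = 9,200 × 0.596267 = 5,485.6594

£5,486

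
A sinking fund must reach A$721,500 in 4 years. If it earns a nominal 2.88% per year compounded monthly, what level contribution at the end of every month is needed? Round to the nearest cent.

A$14,200.08

i = 0.0288/12 = 0.0024 per month; n = 4·12 = 48.
FV-annuity factor = 50.809573; PMT = 721500 / 50.809573 = 14,200.0801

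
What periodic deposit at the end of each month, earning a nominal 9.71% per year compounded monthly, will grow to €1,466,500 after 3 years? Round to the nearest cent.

€35,253.98

With 12 periods per year: i = 0.00809167, n = 36.
PMT = 1.4665e+06 / ( [(1+0.00809167)^36 − 1] / 0.00809167 ) = 1.4665e+06 / 41.598136 = 35,253.9834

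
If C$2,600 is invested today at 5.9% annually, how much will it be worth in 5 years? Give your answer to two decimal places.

C$3,463.01

2,600 × (1+0.059)^5 = 2,600 × 1.331925 = 3,463.0052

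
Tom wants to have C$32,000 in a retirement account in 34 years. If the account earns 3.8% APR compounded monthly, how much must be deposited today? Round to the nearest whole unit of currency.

C$8,809

i = 0.038/12 = 0.00316667 per month; n = 34·12 = 408.
PV = FV·(1+i)^(−n) = 32,000 × 0.275282 = 8,809.0294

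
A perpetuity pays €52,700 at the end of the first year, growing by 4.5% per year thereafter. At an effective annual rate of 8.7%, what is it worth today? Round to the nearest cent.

€1,254,761.90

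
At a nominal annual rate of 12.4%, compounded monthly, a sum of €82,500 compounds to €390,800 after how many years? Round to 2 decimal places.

Periodic rate i = 0.124/12 = 0.0103333.
(1+i)^n = 390800/82500 = 4.73697, so n = ln 4.73697 / ln 1.01033 = 151.2987 months
= 151.2987/12 years

12.61 years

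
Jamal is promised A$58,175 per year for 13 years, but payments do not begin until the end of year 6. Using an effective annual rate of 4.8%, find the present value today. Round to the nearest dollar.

A$437,528

Value one period before first payment (t=5): 58175 × [1 − (1+0.048)^(−13)] / 0.048 = 58175 × 9.507711 = 553,111.0681
PV₀ = 553,111.0681 / (1+0.048)^5 = 553,111.0681 / 1.264173 = 437,528.0851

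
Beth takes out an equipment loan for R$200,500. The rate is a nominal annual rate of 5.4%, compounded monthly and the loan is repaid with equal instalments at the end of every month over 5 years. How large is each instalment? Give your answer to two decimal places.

R$3,820.54

With 12 periods per year: i = 0.0045, n = 60.
Annuity-PV factor = 52.479555; PMT = 200500 / 52.479555 = 3,820.5354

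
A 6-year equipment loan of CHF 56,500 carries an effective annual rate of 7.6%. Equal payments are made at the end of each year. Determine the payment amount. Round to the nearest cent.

PMT = 56500 / ( [1 − (1+0.076)^(−6)] / 0.076 ) = 56500 / 4.679517 = 12,073.8966

CHF 12,073.90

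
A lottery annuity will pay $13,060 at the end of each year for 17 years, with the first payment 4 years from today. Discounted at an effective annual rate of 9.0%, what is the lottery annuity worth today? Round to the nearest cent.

Value one period before first payment (t=3): 13060 × [1 − (1+0.09)^(−17)] / 0.09 = 13060 × 8.543631 = 111,579.8257
PV₀ = 111,579.8257 / (1+0.09)^3 = 111,579.8257 / 1.295029 = 86,160.0981

$86,160.10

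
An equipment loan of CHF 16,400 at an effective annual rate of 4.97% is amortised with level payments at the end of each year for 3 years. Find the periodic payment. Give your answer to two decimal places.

Annuity-PV factor = 2.724780; PMT = 16400 / 2.724780 = 6,018.8354

CHF 6,018.84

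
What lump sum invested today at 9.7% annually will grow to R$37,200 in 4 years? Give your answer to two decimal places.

R$25,687.18

Discount factor = (1+0.097)^(−4) = 0.690516; PV = 37,200 × 0.690516 = 25,687.1800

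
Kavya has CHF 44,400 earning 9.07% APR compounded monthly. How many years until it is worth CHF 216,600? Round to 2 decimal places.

17.54 years

Periodic rate i = 0.0907/12 = 0.00755833.
n = ln(216600/44400) / ln(1+0.00755833) = ln(4.87838) / 0.007530 = 210.4690 months
= 210.4690/12 years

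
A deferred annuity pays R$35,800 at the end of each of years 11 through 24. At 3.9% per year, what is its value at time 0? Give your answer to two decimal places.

PV at t=10 (ordinary 14-year annuity): 35800 × a(14|0.039) = 35800 × 10.633202 = 380,668.6198
PV₀ = 380,668.6198 / (1+0.039)^10 = 380,668.6198 / 1.466073 = 259,651.9580

R$259,651.96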